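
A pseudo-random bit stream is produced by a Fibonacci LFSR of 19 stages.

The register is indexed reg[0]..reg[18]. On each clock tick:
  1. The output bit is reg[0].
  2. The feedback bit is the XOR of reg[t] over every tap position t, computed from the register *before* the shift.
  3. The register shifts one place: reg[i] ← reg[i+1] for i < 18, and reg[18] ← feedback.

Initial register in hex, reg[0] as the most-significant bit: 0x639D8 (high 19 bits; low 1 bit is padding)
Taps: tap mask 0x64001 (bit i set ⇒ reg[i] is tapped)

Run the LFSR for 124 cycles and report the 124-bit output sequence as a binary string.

0110001110011101100000000100000101001110100100001110010100100010110101011011101000001110011010110111100000001010111110111100

k : reg_k → out_k, fb_k
0: 0110001110011101100 → 0, fb=0
1: 1100011100111011000 → 1, fb=0
2: 1000111001110110000 → 1, fb=0
3: 0001110011101100000 → 0, fb=0
4: 0011100111011000000 → 0, fb=0
5: 0111001110110000000 → 0, fb=0
6: 1110011101100000000 → 1, fb=1
7: 1100111011000000001 → 1, fb=0
8: 1001110110000000010 → 1, fb=0
9: 0011101100000000100 → 0, fb=0
10: 0111011000000001000 → 0, fb=0
11: 1110110000000010000 → 1, fb=0
12: 1101100000000100000 → 1, fb=1
13: 1011000000001000001 → 1, fb=0
14: 0110000000010000010 → 0, fb=1
15: 1100000000100000101 → 1, fb=0
16: 1000000001000001010 → 1, fb=0
17: 0000000010000010100 → 0, fb=1
18: 0000000100000101001 → 0, fb=1
19: 0000001000001010011 → 0, fb=1
20: 0000010000010100111 → 0, fb=0
21: 0000100000101001110 → 0, fb=1
22: 0001000001010011101 → 0, fb=0
23: 0010000010100111010 → 0, fb=0
24: 0100000101001110100 → 0, fb=1
25: 1000001010011101001 → 1, fb=0
26: 0000010100111010010 → 0, fb=0
27: 0000101001110100100 → 0, fb=0
28: 0001010011101001000 → 0, fb=0
29: 0010100111010010000 → 0, fb=1
30: 0101001110100100001 → 0, fb=1
31: 1010011101001000011 → 1, fb=1
32: 0100111010010000111 → 0, fb=0
33: 1001110100100001110 → 1, fb=0
34: 0011101001000011100 → 0, fb=1
35: 0111010010000111001 → 0, fb=0
36: 1110100100001110010 → 1, fb=1
37: 1101001000011100101 → 1, fb=0
38: 1010010000111001010 → 1, fb=0
39: 0100100001110010100 → 0, fb=1
40: 1001000011100101001 → 1, fb=0
41: 0010000111001010010 → 0, fb=0
42: 0100001110010100100 → 0, fb=0
43: 1000011100101001000 → 1, fb=1
44: 0000111001010010001 → 0, fb=0
45: 0001110010100100010 → 0, fb=1
46: 0011100101001000101 → 0, fb=1
47: 0111001010010001011 → 0, fb=0
48: 1110010100100010110 → 1, fb=1
49: 1100101001000101101 → 1, fb=0
50: 1001010010001011010 → 1, fb=1
51: 0010100100010110101 → 0, fb=0
52: 0101001000101101010 → 0, fb=1
53: 1010010001011010101 → 1, fb=1
54: 0100100010110101011 → 0, fb=0
55: 1001000101101010110 → 1, fb=1
56: 0010001011010101101 → 0, fb=1
57: 0100010110101011011 → 0, fb=1
58: 1000101101010110111 → 1, fb=0
59: 0001011010101101110 → 0, fb=1
60: 0010110101011011101 → 0, fb=0
61: 0101101010110111010 → 0, fb=0
62: 1011010101101110100 → 1, fb=0
63: 0110101011011101000 → 0, fb=0
64: 1101010110111010000 → 1, fb=0
65: 1010101101110100000 → 1, fb=1
66: 0101011011101000001 → 0, fb=1
67: 1010110111010000011 → 1, fb=1
68: 0101101110100000111 → 0, fb=0
69: 1011011101000001110 → 1, fb=0
70: 0110111010000011100 → 0, fb=1
71: 1101110100000111001 → 1, fb=1
72: 1011101000001110011 → 1, fb=0
73: 0111010000011100110 → 0, fb=1
74: 1110100000111001101 → 1, fb=0
75: 1101000001110011010 → 1, fb=1
76: 1010000011100110101 → 1, fb=1
77: 0100000111001101011 → 0, fb=0
78: 1000001110011010110 → 1, fb=1
79: 0000011100110101101 → 0, fb=1
80: 0000111001101011011 → 0, fb=1
81: 0001110011010110111 → 0, fb=1
82: 0011100110101101111 → 0, fb=0
83: 0111001101011011110 → 0, fb=0
84: 1110011010110111100 → 1, fb=0
85: 1100110101101111000 → 1, fb=0
86: 1001101011011110000 → 1, fb=0
87: 0011010110111100000 → 0, fb=0
88: 0110101101111000000 → 0, fb=0
89: 1101011011110000000 → 1, fb=1
90: 1010110111100000001 → 1, fb=0
91: 0101101111000000010 → 0, fb=1
92: 1011011110000000101 → 1, fb=0
93: 0110111100000001010 → 0, fb=1
94: 1101111000000010101 → 1, fb=1
95: 1011110000000101011 → 1, fb=1
96: 0111100000001010111 → 0, fb=1
97: 1111000000010101111 → 1, fb=1
98: 1110000000101011111 → 1, fb=0
99: 1100000001010111110 → 1, fb=1
100: 1000000010101111101 → 1, fb=1
101: 0000000101011111011 → 0, fb=1
102: 0000001010111110111 → 0, fb=1
103: 0000010101111101111 → 0, fb=0
104: 0000101011111011110 → 0, fb=0
105: 0001010111110111100 → 0, fb=1
106: 0010101111101111001 → 0, fb=0
107: 0101011111011110010 → 0, fb=0
108: 1010111110111100100 → 1, fb=1
109: 0101111101111001001 → 0, fb=1
110: 1011111011110010011 → 1, fb=0
111: 0111110111100100110 → 0, fb=1
112: 1111101111001001101 → 1, fb=0
113: 1111011110010011010 → 1, fb=1
114: 1110111100100110101 → 1, fb=1
115: 1101111001001101011 → 1, fb=1
116: 1011110010011010111 → 1, fb=0
117: 0111100100110101110 → 0, fb=1
118: 1111001001101011101 → 1, fb=1
119: 1110010011010111011 → 1, fb=0
120: 1100100110101110110 → 1, fb=1
121: 1001001101011101101 → 1, fb=0
122: 0010011010111011010 → 0, fb=0
123: 0100110101110110100 → 0, fb=1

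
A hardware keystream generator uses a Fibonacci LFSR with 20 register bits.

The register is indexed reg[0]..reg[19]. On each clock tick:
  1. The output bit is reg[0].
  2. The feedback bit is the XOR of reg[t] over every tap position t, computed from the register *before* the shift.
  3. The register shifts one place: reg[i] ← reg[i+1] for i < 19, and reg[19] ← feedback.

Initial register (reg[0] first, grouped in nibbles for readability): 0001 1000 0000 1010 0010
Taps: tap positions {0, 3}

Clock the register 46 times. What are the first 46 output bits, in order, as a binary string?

0001100000001010001011011000010110110100000110

step | reg (before) | out | fb
   0 | 00011000000010100010 | 0 | 1
   1 | 00110000000101000101 | 0 | 1
   2 | 01100000001010001011 | 0 | 0
   3 | 11000000010100010110 | 1 | 1
   4 | 10000000101000101101 | 1 | 1
   5 | 00000001010001011011 | 0 | 0
   6 | 00000010100010110110 | 0 | 0
   7 | 00000101000101101100 | 0 | 0
   8 | 00001010001011011000 | 0 | 0
   9 | 00010100010110110000 | 0 | 1
  10 | 00101000101101100001 | 0 | 0
  11 | 01010001011011000010 | 0 | 1
  12 | 10100010110110000101 | 1 | 1
  13 | 01000101101100001011 | 0 | 0
  14 | 10001011011000010110 | 1 | 1
  15 | 00010110110000101101 | 0 | 1
  16 | 00101101100001011011 | 0 | 0
  17 | 01011011000010110110 | 0 | 1
  18 | 10110110000101101101 | 1 | 0
  19 | 01101100001011011010 | 0 | 0
  20 | 11011000010110110100 | 1 | 0
  21 | 10110000101101101000 | 1 | 0
  22 | 01100001011011010000 | 0 | 0
  23 | 11000010110110100000 | 1 | 1
  24 | 10000101101101000001 | 1 | 1
  25 | 00001011011010000011 | 0 | 0
  26 | 00010110110100000110 | 0 | 1
  27 | 00101101101000001101 | 0 | 0
  28 | 01011011010000011010 | 0 | 1
  29 | 10110110100000110101 | 1 | 0
  30 | 01101101000001101010 | 0 | 0
  31 | 11011010000011010100 | 1 | 0
  32 | 10110100000110101000 | 1 | 0
  33 | 01101000001101010000 | 0 | 0
  34 | 11010000011010100000 | 1 | 0
  35 | 10100000110101000000 | 1 | 1
  36 | 01000001101010000001 | 0 | 0
  37 | 10000011010100000010 | 1 | 1
  38 | 00000110101000000101 | 0 | 0
  39 | 00001101010000001010 | 0 | 0
  40 | 00011010100000010100 | 0 | 1
  41 | 00110101000000101001 | 0 | 1
  42 | 01101010000001010011 | 0 | 0
  43 | 11010100000010100110 | 1 | 0
  44 | 10101000000101001100 | 1 | 1
  45 | 01010000001010011001 | 0 | 1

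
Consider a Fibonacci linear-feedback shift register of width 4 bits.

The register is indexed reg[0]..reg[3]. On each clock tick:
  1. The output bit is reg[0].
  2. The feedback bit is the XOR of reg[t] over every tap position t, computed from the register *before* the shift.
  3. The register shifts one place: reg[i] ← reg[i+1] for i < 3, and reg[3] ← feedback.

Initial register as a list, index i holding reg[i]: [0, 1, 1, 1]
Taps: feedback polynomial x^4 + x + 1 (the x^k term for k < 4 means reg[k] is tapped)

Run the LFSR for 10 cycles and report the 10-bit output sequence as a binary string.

tick  register→output (feedback)
  0  0111→0 (1)
  1  1111→1 (0)
  2  1110→1 (0)
  3  1100→1 (0)
  4  1000→1 (1)
  5  0001→0 (0)
  6  0010→0 (0)
  7  0100→0 (1)
  8  1001→1 (1)
  9  0011→0 (0)

0111100010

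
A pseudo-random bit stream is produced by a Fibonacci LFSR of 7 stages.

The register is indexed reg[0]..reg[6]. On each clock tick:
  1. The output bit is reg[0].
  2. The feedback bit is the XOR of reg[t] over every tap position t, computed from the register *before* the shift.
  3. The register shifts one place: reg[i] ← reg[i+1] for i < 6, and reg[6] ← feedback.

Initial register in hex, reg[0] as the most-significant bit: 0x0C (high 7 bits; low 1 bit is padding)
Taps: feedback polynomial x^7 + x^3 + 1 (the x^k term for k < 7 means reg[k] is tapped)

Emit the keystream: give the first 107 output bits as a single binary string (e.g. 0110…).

00001100110101001110011110110100001010101111101001010001101110001111111000011101111001011001001000000100010

step | reg (before) | out | fb
   0 | 0000110 | 0 | 0
   1 | 0001100 | 0 | 1
   2 | 0011001 | 0 | 1
   3 | 0110011 | 0 | 0
   4 | 1100110 | 1 | 1
   5 | 1001101 | 1 | 0
   6 | 0011010 | 0 | 1
   7 | 0110101 | 0 | 0
   8 | 1101010 | 1 | 0
   9 | 1010100 | 1 | 1
  10 | 0101001 | 0 | 1
  11 | 1010011 | 1 | 1
  12 | 0100111 | 0 | 0
  13 | 1001110 | 1 | 0
  14 | 0011100 | 0 | 1
  15 | 0111001 | 0 | 1
  16 | 1110011 | 1 | 1
  17 | 1100111 | 1 | 1
  18 | 1001111 | 1 | 0
  19 | 0011110 | 0 | 1
  20 | 0111101 | 0 | 1
  21 | 1111011 | 1 | 0
  22 | 1110110 | 1 | 1
  23 | 1101101 | 1 | 0
  24 | 1011010 | 1 | 0
  25 | 0110100 | 0 | 0
  26 | 1101000 | 1 | 0
  27 | 1010000 | 1 | 1
  28 | 0100001 | 0 | 0
  29 | 1000010 | 1 | 1
  30 | 0000101 | 0 | 0
  31 | 0001010 | 0 | 1
  32 | 0010101 | 0 | 0
  33 | 0101010 | 0 | 1
  34 | 1010101 | 1 | 1
  35 | 0101011 | 0 | 1
  36 | 1010111 | 1 | 1
  37 | 0101111 | 0 | 1
  38 | 1011111 | 1 | 0
  39 | 0111110 | 0 | 1
  40 | 1111101 | 1 | 0
  41 | 1111010 | 1 | 0
  42 | 1110100 | 1 | 1
  43 | 1101001 | 1 | 0
  44 | 1010010 | 1 | 1
  45 | 0100101 | 0 | 0
  46 | 1001010 | 1 | 0
  47 | 0010100 | 0 | 0
  48 | 0101000 | 0 | 1
  49 | 1010001 | 1 | 1
  50 | 0100011 | 0 | 0
  51 | 1000110 | 1 | 1
  52 | 0001101 | 0 | 1
  53 | 0011011 | 0 | 1
  54 | 0110111 | 0 | 0
  55 | 1101110 | 1 | 0
  56 | 1011100 | 1 | 0
  57 | 0111000 | 0 | 1
  58 | 1110001 | 1 | 1
  59 | 1100011 | 1 | 1
  60 | 1000111 | 1 | 1
  61 | 0001111 | 0 | 1
  62 | 0011111 | 0 | 1
  63 | 0111111 | 0 | 1
  64 | 1111111 | 1 | 0
  65 | 1111110 | 1 | 0
  66 | 1111100 | 1 | 0
  67 | 1111000 | 1 | 0
  68 | 1110000 | 1 | 1
  69 | 1100001 | 1 | 1
  70 | 1000011 | 1 | 1
  71 | 0000111 | 0 | 0
  72 | 0001110 | 0 | 1
  73 | 0011101 | 0 | 1
  74 | 0111011 | 0 | 1
  75 | 1110111 | 1 | 1
  76 | 1101111 | 1 | 0
  77 | 1011110 | 1 | 0
  78 | 0111100 | 0 | 1
  79 | 1111001 | 1 | 0
  80 | 1110010 | 1 | 1
  81 | 1100101 | 1 | 1
  82 | 1001011 | 1 | 0
  83 | 0010110 | 0 | 0
  84 | 0101100 | 0 | 1
  85 | 1011001 | 1 | 0
  86 | 0110010 | 0 | 0
  87 | 1100100 | 1 | 1
  88 | 1001001 | 1 | 0
  89 | 0010010 | 0 | 0
  90 | 0100100 | 0 | 0
  91 | 1001000 | 1 | 0
  92 | 0010000 | 0 | 0
  93 | 0100000 | 0 | 0
  94 | 1000000 | 1 | 1
  95 | 0000001 | 0 | 0
  96 | 0000010 | 0 | 0
  97 | 0000100 | 0 | 0
  98 | 0001000 | 0 | 1
  99 | 0010001 | 0 | 0
 100 | 0100010 | 0 | 0
 101 | 1000100 | 1 | 1
 102 | 0001001 | 0 | 1
 103 | 0010011 | 0 | 0
 104 | 0100110 | 0 | 0
 105 | 1001100 | 1 | 0
 106 | 0011000 | 0 | 1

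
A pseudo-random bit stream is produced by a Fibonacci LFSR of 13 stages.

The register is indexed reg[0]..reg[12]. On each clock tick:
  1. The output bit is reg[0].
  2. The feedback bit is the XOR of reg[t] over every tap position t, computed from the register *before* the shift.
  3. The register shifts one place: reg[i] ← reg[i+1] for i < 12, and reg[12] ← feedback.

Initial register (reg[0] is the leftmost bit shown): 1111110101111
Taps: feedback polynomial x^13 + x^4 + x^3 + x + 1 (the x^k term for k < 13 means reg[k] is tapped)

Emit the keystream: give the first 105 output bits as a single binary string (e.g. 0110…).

111111010111100111011110110010111100110111110111001101101001110000110100001101011111010101110111000110101

k : reg_k → out_k, fb_k
0: 1111110101111 → 1, fb=0
1: 1111101011110 → 1, fb=0
2: 1111010111100 → 1, fb=1
3: 1110101111001 → 1, fb=1
4: 1101011110011 → 1, fb=1
5: 1010111100111 → 1, fb=0
6: 0101111001110 → 0, fb=1
7: 1011110011101 → 1, fb=1
8: 0111100111011 → 0, fb=1
9: 1111001110111 → 1, fb=1
10: 1110011101111 → 1, fb=0
11: 1100111011110 → 1, fb=1
12: 1001110111101 → 1, fb=1
13: 0011101111011 → 0, fb=0
14: 0111011110110 → 0, fb=0
15: 1110111101100 → 1, fb=1
16: 1101111011001 → 1, fb=0
17: 1011110110010 → 1, fb=1
18: 0111101100101 → 0, fb=1
19: 1111011001011 → 1, fb=1
20: 1110110010111 → 1, fb=1
21: 1101100101111 → 1, fb=0
22: 1011001011110 → 1, fb=0
23: 0110010111100 → 0, fb=1
24: 1100101111001 → 1, fb=1
25: 1001011110011 → 1, fb=0
26: 0010111100110 → 0, fb=1
27: 0101111001101 → 0, fb=1
28: 1011110011011 → 1, fb=1
29: 0111100110111 → 0, fb=1
30: 1111001101111 → 1, fb=1
31: 1110011011111 → 1, fb=0
32: 1100110111110 → 1, fb=1
33: 1001101111101 → 1, fb=1
34: 0011011111011 → 0, fb=1
35: 0110111110111 → 0, fb=0
36: 1101111101110 → 1, fb=0
37: 1011111011100 → 1, fb=1
38: 0111110111001 → 0, fb=1
39: 1111101110011 → 1, fb=0
40: 1111011100110 → 1, fb=1
41: 1110111001101 → 1, fb=1
42: 1101110011011 → 1, fb=0
43: 1011100110110 → 1, fb=1
44: 0111001101101 → 0, fb=0
45: 1110011011010 → 1, fb=0
46: 1100110110100 → 1, fb=1
47: 1001101101001 → 1, fb=1
48: 0011011010011 → 0, fb=1
49: 0110110100111 → 0, fb=0
50: 1101101001110 → 1, fb=0
51: 1011010011100 → 1, fb=0
52: 0110100111000 → 0, fb=0
53: 1101001110000 → 1, fb=1
54: 1010011100001 → 1, fb=1
55: 0100111000011 → 0, fb=0
56: 1001110000110 → 1, fb=1
57: 0011100001101 → 0, fb=0
58: 0111000011010 → 0, fb=0
59: 1110000110100 → 1, fb=0
60: 1100001101000 → 1, fb=0
61: 1000011010000 → 1, fb=1
62: 0000110100001 → 0, fb=1
63: 0001101000011 → 0, fb=0
64: 0011010000110 → 0, fb=1
65: 0110100001101 → 0, fb=0
66: 1101000011010 → 1, fb=1
67: 1010000110101 → 1, fb=1
68: 0100001101011 → 0, fb=1
69: 1000011010111 → 1, fb=1
70: 0000110101111 → 0, fb=1
71: 0001101011111 → 0, fb=0
72: 0011010111110 → 0, fb=1
73: 0110101111101 → 0, fb=0
74: 1101011111010 → 1, fb=1
75: 1010111110101 → 1, fb=0
76: 0101111101010 → 0, fb=1
77: 1011111010101 → 1, fb=1
78: 0111110101011 → 0, fb=1
79: 1111101010111 → 1, fb=0
80: 1111010101110 → 1, fb=1
81: 1110101011101 → 1, fb=1
82: 1101010111011 → 1, fb=1
83: 1010101110111 → 1, fb=0
84: 0101011101110 → 0, fb=0
85: 1010111011100 → 1, fb=0
86: 0101110111000 → 0, fb=1
87: 1011101110001 → 1, fb=1
88: 0111011100011 → 0, fb=0
89: 1110111000110 → 1, fb=1
90: 1101110001101 → 1, fb=0
91: 1011100011010 → 1, fb=1
92: 0111000110101 → 0, fb=0
93: 1110001101010 → 1, fb=0
94: 1100011010100 → 1, fb=0
95: 1000110101000 → 1, fb=0
96: 0001101010000 → 0, fb=0
97: 0011010100000 → 0, fb=1
98: 0110101000001 → 0, fb=0
99: 1101010000010 → 1, fb=1
100: 1010100000101 → 1, fb=0
101: 0101000001010 → 0, fb=0
102: 1010000010100 → 1, fb=1
103: 0100000101001 → 0, fb=1
104: 1000001010011 → 1, fb=1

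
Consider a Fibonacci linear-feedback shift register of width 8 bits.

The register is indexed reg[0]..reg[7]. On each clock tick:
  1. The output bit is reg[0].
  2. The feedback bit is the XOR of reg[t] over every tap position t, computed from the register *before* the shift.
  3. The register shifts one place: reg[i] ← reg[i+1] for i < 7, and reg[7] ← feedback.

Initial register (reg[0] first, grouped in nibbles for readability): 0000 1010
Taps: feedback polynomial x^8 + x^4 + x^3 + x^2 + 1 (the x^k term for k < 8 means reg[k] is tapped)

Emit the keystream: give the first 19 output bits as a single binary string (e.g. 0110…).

step | reg (before) | out | fb
   0 | 00001010 | 0 | 1
   1 | 00010101 | 0 | 1
   2 | 00101011 | 0 | 0
   3 | 01010110 | 0 | 1
   4 | 10101101 | 1 | 1
   5 | 01011011 | 0 | 0
   6 | 10110110 | 1 | 1
   7 | 01101101 | 0 | 0
   8 | 11011010 | 1 | 1
   9 | 10110101 | 1 | 1
  10 | 01101011 | 0 | 0
  11 | 11010110 | 1 | 0
  12 | 10101100 | 1 | 1
  13 | 01011001 | 0 | 0
  14 | 10110010 | 1 | 1
  15 | 01100101 | 0 | 1
  16 | 11001011 | 1 | 0
  17 | 10010110 | 1 | 0
  18 | 00101100 | 0 | 0

0000101011011010110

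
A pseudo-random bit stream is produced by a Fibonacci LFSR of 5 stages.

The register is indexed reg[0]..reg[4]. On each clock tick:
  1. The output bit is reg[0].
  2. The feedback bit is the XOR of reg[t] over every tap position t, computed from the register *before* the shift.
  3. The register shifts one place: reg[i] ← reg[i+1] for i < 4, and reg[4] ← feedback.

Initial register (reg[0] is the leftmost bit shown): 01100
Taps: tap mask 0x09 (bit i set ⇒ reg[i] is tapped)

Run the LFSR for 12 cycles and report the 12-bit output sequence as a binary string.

011000111110

k : reg_k → out_k, fb_k
0: 01100 → 0, fb=0
1: 11000 → 1, fb=1
2: 10001 → 1, fb=1
3: 00011 → 0, fb=1
4: 00111 → 0, fb=1
5: 01111 → 0, fb=1
6: 11111 → 1, fb=0
7: 11110 → 1, fb=0
8: 11100 → 1, fb=1
9: 11001 → 1, fb=1
10: 10011 → 1, fb=0
11: 00110 → 0, fb=1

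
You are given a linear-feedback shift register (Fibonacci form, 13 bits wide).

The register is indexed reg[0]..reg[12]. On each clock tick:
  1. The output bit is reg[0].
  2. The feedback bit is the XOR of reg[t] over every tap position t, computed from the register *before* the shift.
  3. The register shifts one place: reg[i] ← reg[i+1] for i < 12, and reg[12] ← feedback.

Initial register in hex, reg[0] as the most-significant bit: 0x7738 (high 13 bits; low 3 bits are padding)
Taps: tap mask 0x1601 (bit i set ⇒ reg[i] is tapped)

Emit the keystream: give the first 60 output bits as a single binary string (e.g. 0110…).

011101110011101001100010110001010100110110000011110011100010

k : reg_k → out_k, fb_k
0: 0111011100111 → 0, fb=0
1: 1110111001110 → 1, fb=1
2: 1101110011101 → 1, fb=0
3: 1011100111010 → 1, fb=0
4: 0111001110100 → 0, fb=1
5: 1110011101001 → 1, fb=1
6: 1100111010011 → 1, fb=0
7: 1001110100110 → 1, fb=0
8: 0011101001100 → 0, fb=0
9: 0111010011000 → 0, fb=1
10: 1110100110001 → 1, fb=0
11: 1101001100010 → 1, fb=1
12: 1010011000101 → 1, fb=1
13: 0100110001011 → 0, fb=0
14: 1001100010110 → 1, fb=0
15: 0011000101100 → 0, fb=0
16: 0110001011000 → 0, fb=1
17: 1100010110001 → 1, fb=0
18: 1000101100010 → 1, fb=1
19: 0001011000101 → 0, fb=0
20: 0010110001010 → 0, fb=1
21: 0101100010101 → 0, fb=0
22: 1011000101010 → 1, fb=0
23: 0110001010100 → 0, fb=1
24: 1100010101001 → 1, fb=1
25: 1000101010011 → 1, fb=0
26: 0001010100110 → 0, fb=1
27: 0010101001101 → 0, fb=1
28: 0101010011011 → 0, fb=0
29: 1010100110110 → 1, fb=0
30: 0101001101100 → 0, fb=0
31: 1010011011000 → 1, fb=0
32: 0100110110000 → 0, fb=0
33: 1001101100000 → 1, fb=1
34: 0011011000001 → 0, fb=1
35: 0110110000011 → 0, fb=1
36: 1101100000111 → 1, fb=1
37: 1011000001111 → 1, fb=0
38: 0110000011110 → 0, fb=0
39: 1100000111100 → 1, fb=1
40: 1000001111001 → 1, fb=1
41: 0000011110011 → 0, fb=1
42: 0000111100111 → 0, fb=0
43: 0001111001110 → 0, fb=0
44: 0011110011100 → 0, fb=0
45: 0111100111000 → 0, fb=1
46: 1111001110001 → 1, fb=0
47: 1110011100010 → 1, fb=1
48: 1100111000101 → 1, fb=1
49: 1001110001011 → 1, fb=1
50: 0011100010111 → 0, fb=0
51: 0111000101110 → 0, fb=0
52: 1110001011100 → 1, fb=1
53: 1100010111001 → 1, fb=1
54: 1000101110011 → 1, fb=0
55: 0001011100110 → 0, fb=1
56: 0010111001101 → 0, fb=1
57: 0101110011011 → 0, fb=0
58: 1011100110110 → 1, fb=0
59: 0111001101100 → 0, fb=0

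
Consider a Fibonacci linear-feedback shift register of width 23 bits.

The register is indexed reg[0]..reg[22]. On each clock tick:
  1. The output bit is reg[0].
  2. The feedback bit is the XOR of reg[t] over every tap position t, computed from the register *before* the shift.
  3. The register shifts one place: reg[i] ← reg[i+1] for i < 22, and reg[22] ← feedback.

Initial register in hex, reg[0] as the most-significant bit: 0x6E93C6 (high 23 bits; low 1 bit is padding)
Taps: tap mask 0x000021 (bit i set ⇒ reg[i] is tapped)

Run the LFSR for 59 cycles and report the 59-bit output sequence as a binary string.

01101110100100111100011101111001110101100101000010000110001

step | reg (before) | out | fb
   0 | 01101110100100111100011 | 0 | 1
   1 | 11011101001001111000111 | 1 | 0
   2 | 10111010010011110001110 | 1 | 1
   3 | 01110100100111100011101 | 0 | 1
   4 | 11101001001111000111011 | 1 | 1
   5 | 11010010011110001110111 | 1 | 1
   6 | 10100100111100011101111 | 1 | 0
   7 | 01001001111000111011110 | 0 | 0
   8 | 10010011110001110111100 | 1 | 1
   9 | 00100111100011101111001 | 0 | 1
  10 | 01001111000111011110011 | 0 | 1
  11 | 10011110001110111100111 | 1 | 0
  12 | 00111100011101111001110 | 0 | 1
  13 | 01111000111011110011101 | 0 | 0
  14 | 11110001110111100111010 | 1 | 1
  15 | 11100011101111001110101 | 1 | 1
  16 | 11000111011110011101011 | 1 | 0
  17 | 10001110111100111010110 | 1 | 0
  18 | 00011101111001110101100 | 0 | 1
  19 | 00111011110011101011001 | 0 | 0
  20 | 01110111100111010110010 | 0 | 1
  21 | 11101111001110101100101 | 1 | 0
  22 | 11011110011101011001010 | 1 | 0
  23 | 10111100111010110010100 | 1 | 0
  24 | 01111001110101100101000 | 0 | 0
  25 | 11110011101011001010000 | 1 | 1
  26 | 11100111010110010100001 | 1 | 0
  27 | 11001110101100101000010 | 1 | 0
  28 | 10011101011001010000100 | 1 | 0
  29 | 00111010110010100001000 | 0 | 0
  30 | 01110101100101000010000 | 0 | 1
  31 | 11101011001010000100001 | 1 | 1
  32 | 11010110010100001000011 | 1 | 0
  33 | 10101100101000010000110 | 1 | 0
  34 | 01011001010000100001100 | 0 | 0
  35 | 10110010100001000011000 | 1 | 1
  36 | 01100101000010000110001 | 0 | 1
  37 | 11001010000100001100011 | 1 | 1
  38 | 10010100001000011000111 | 1 | 0
  39 | 00101000010000110001110 | 0 | 0
  40 | 01010000100001100011100 | 0 | 0
  41 | 10100001000011000111000 | 1 | 1
  42 | 01000010000110001110001 | 0 | 0
  43 | 10000100001100011100010 | 1 | 0
  44 | 00001000011000111000100 | 0 | 0
  45 | 00010000110001110001000 | 0 | 0
  46 | 00100001100011100010000 | 0 | 0
  47 | 01000011000111000100000 | 0 | 0
  48 | 10000110001110001000000 | 1 | 0
  49 | 00001100011100010000000 | 0 | 1
  50 | 00011000111000100000001 | 0 | 0
  51 | 00110001110001000000010 | 0 | 0
  52 | 01100011100010000000100 | 0 | 0
  53 | 11000111000100000001000 | 1 | 0
  54 | 10001110001000000010000 | 1 | 0
  55 | 00011100010000000100000 | 0 | 1
  56 | 00111000100000001000001 | 0 | 0
  57 | 01110001000000010000010 | 0 | 0
  58 | 11100010000000100000100 | 1 | 1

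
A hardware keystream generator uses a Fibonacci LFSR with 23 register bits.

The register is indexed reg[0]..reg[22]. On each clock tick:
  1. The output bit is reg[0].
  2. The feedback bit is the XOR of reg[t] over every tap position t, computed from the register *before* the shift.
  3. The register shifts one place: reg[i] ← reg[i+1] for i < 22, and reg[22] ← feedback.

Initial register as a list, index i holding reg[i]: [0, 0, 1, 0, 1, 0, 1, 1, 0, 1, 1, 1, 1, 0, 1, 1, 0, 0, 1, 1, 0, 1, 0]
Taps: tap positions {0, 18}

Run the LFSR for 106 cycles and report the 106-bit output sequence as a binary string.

0010101101111011001101011111100100111111100101110100100000111110110110000101001011101010111001111001100100

tick  register→output (feedback)
  0  00101011011110110011010→0 (1)
  1  01010110111101100110101→0 (1)
  2  10101101111011001101011→1 (1)
  3  01011011110110011010111→0 (1)
  4  10110111101100110101111→1 (1)
  5  01101111011001101011111→0 (1)
  6  11011110110011010111111→1 (0)
  7  10111101100110101111110→1 (0)
  8  01111011001101011111100→0 (1)
  9  11110110011010111111001→1 (0)
 10  11101100110101111110010→1 (0)
 11  11011001101011111100100→1 (1)
 12  10110011010111111001001→1 (1)
 13  01100110101111110010011→0 (1)
 14  11001101011111100100111→1 (1)
 15  10011010111111001001111→1 (1)
 16  00110101111110010011111→0 (1)
 17  01101011111100100111111→0 (1)
 18  11010111111001001111111→1 (0)
 19  10101111110010011111110→1 (0)
 20  01011111100100111111100→0 (1)
 21  10111111001001111111001→1 (0)
 22  01111110010011111110010→0 (1)
 23  11111100100111111100101→1 (1)
 24  11111001001111111001011→1 (1)
 25  11110010011111110010111→1 (0)
 26  11100100111111100101110→1 (1)
 27  11001001111111001011101→1 (0)
 28  10010011111110010111010→1 (0)
 29  00100111111100101110100→0 (1)
 30  01001111111001011101001→0 (0)
 31  10011111110010111010010→1 (0)
 32  00111111100101110100100→0 (0)
 33  01111111001011101001000→0 (0)
 34  11111110010111010010000→1 (0)
 35  11111100101110100100000→1 (1)
 36  11111001011101001000001→1 (1)
 37  11110010111010010000011→1 (1)
 38  11100101110100100000111→1 (1)
 39  11001011101001000001111→1 (1)
 40  10010111010010000011111→1 (0)
 41  00101110100100000111110→0 (1)
 42  01011101001000001111101→0 (1)
 43  10111010010000011111011→1 (0)
 44  01110100100000111110110→0 (1)
 45  11101001000001111101101→1 (1)
 46  11010010000011111011011→1 (0)
 47  10100100000111110110110→1 (0)
 48  01001000001111101101100→0 (0)
 49  10010000011111011011000→1 (0)
 50  00100000111110110110000→0 (1)
 51  01000001111101101100001→0 (0)
 52  10000011111011011000010→1 (1)
 53  00000111110110110000101→0 (0)
 54  00001111101101100001010→0 (0)
 55  00011111011011000010100→0 (1)
 56  00111110110110000101001→0 (0)
 57  01111101101100001010010→0 (1)
 58  11111011011000010100101→1 (1)
 59  11110110110000101001011→1 (1)
 60  11101101100001010010111→1 (0)
 61  11011011000010100101110→1 (1)
 62  10110110000101001011101→1 (0)
 63  01101100001010010111010→0 (1)
 64  11011000010100101110101→1 (0)
 65  10110000101001011101010→1 (1)
 66  01100001010010111010101→0 (1)
 67  11000010100101110101011→1 (1)
 68  10000101001011101010111→1 (0)
 69  00001010010111010101110→0 (0)
 70  00010100101110101011100→0 (1)
 71  00101001011101010111001→0 (1)
 72  01010010111010101110011→0 (1)
 73  10100101110101011100111→1 (1)
 74  01001011101010111001111→0 (0)
 75  10010111010101110011110→1 (0)
 76  00101110101011100111100→0 (1)
 77  01011101010111001111001→0 (1)
 78  10111010101110011110011→1 (0)
 79  01110101011100111100110→0 (0)
 80  11101010111001111001100→1 (1)
 81  11010101110011110011001→1 (0)
 82  10101011100111100110010→1 (0)
 83  01010111001111001100100→0 (0)
 84  10101110011110011001000→1 (1)
 85  01011100111100110010001→0 (1)
 86  10111001111001100100011→1 (1)
 87  01110011110011001000111→0 (0)
 88  11100111100110010001110→1 (1)
 89  11001111001100100011101→1 (0)
 90  10011110011001000111010→1 (0)
 91  00111100110010001110100→0 (1)
 92  01111001100100011101001→0 (0)
 93  11110011001000111010010→1 (0)
 94  11100110010001110100100→1 (1)
 95  11001100100011101001001→1 (1)
 96  10011001000111010010011→1 (0)
 97  00110010001110100100110→0 (0)
 98  01100100011101001001100→0 (0)
 99  11001000111010010011000→1 (0)
100  10010001110100100110000→1 (0)
101  00100011101001001100000→0 (0)
102  01000111010010011000000→0 (0)
103  10001110100100110000000→1 (1)
104  00011101001001100000001→0 (0)
105  00111010010011000000010→0 (0)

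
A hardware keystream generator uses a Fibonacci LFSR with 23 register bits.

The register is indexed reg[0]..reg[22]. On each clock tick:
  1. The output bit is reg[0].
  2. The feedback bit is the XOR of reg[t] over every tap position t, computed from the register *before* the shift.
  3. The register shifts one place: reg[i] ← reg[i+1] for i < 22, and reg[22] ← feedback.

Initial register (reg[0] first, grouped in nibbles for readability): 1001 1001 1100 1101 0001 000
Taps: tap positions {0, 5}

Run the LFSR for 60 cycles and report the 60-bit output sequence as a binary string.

step | reg (before) | out | fb
   0 | 10011001110011010001000 | 1 | 1
   1 | 00110011100110100010001 | 0 | 0
   2 | 01100111001101000100010 | 0 | 1
   3 | 11001110011010001000101 | 1 | 0
   4 | 10011100110100010001010 | 1 | 0
   5 | 00111001101000100010100 | 0 | 0
   6 | 01110011010001000101000 | 0 | 0
   7 | 11100110100010001010000 | 1 | 0
   8 | 11001101000100010100000 | 1 | 0
   9 | 10011010001000101000000 | 1 | 1
  10 | 00110100010001010000001 | 0 | 1
  11 | 01101000100010100000011 | 0 | 0
  12 | 11010001000101000000110 | 1 | 1
  13 | 10100010001010000001101 | 1 | 1
  14 | 01000100010100000011011 | 0 | 1
  15 | 10001000101000000110111 | 1 | 1
  16 | 00010001010000001101111 | 0 | 0
  17 | 00100010100000011011110 | 0 | 0
  18 | 01000101000000110111100 | 0 | 1
  19 | 10001010000001101111001 | 1 | 1
  20 | 00010100000011011110011 | 0 | 1
  21 | 00101000000110111100111 | 0 | 0
  22 | 01010000001101111001110 | 0 | 0
  23 | 10100000011011110011100 | 1 | 1
  24 | 01000000110111100111001 | 0 | 0
  25 | 10000001101111001110010 | 1 | 1
  26 | 00000011011110011100101 | 0 | 0
  27 | 00000110111100111001010 | 0 | 1
  28 | 00001101111001110010101 | 0 | 1
  29 | 00011011110011100101011 | 0 | 0
  30 | 00110111100111001010110 | 0 | 1
  31 | 01101111001110010101101 | 0 | 1
  32 | 11011110011100101011011 | 1 | 0
  33 | 10111100111001010110110 | 1 | 0
  34 | 01111001110010101101100 | 0 | 0
  35 | 11110011100101011011000 | 1 | 1
  36 | 11100111001010110110001 | 1 | 0
  37 | 11001110010101101100010 | 1 | 0
  38 | 10011100101011011000100 | 1 | 0
  39 | 00111001010110110001000 | 0 | 0
  40 | 01110010101101100010000 | 0 | 0
  41 | 11100101011011000100000 | 1 | 0
  42 | 11001010110110001000000 | 1 | 1
  43 | 10010101101100010000001 | 1 | 0
  44 | 00101011011000100000010 | 0 | 0
  45 | 01010110110001000000100 | 0 | 1
  46 | 10101101100010000001001 | 1 | 0
  47 | 01011011000100000010010 | 0 | 0
  48 | 10110110001000000100100 | 1 | 0
  49 | 01101100010000001001000 | 0 | 1
  50 | 11011000100000010010001 | 1 | 1
  51 | 10110001000000100100011 | 1 | 1
  52 | 01100010000001001000111 | 0 | 0
  53 | 11000100000010010001110 | 1 | 0
  54 | 10001000000100100011100 | 1 | 1
  55 | 00010000001001000111001 | 0 | 0
  56 | 00100000010010001110010 | 0 | 0
  57 | 01000000100100011100100 | 0 | 0
  58 | 10000001001000111001000 | 1 | 1
  59 | 00000010010001110010001 | 0 | 0

100110011100110100010001010000001101111001110010101101100010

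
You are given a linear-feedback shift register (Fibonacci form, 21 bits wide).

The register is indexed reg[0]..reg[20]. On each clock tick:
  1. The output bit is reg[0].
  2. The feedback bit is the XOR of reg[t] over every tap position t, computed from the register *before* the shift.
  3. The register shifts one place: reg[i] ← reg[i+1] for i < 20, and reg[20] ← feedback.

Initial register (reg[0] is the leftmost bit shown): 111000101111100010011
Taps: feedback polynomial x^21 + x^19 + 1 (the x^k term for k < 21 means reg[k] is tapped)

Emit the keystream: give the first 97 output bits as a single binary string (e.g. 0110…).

1110001011111000100110010100011001010000111101111100001000000110001100101011111111000001111011100

tick  register→output (feedback)
  0  111000101111100010011→1 (0)
  1  110001011111000100110→1 (0)
  2  100010111110001001100→1 (1)
  3  000101111100010011001→0 (0)
  4  001011111000100110010→0 (1)
  5  010111110001001100101→0 (0)
  6  101111100010011001010→1 (0)
  7  011111000100110010100→0 (0)
  8  111110001001100101000→1 (1)
  9  111100010011001010001→1 (1)
 10  111000100110010100011→1 (0)
 11  110001001100101000110→1 (0)
 12  100010011001010001100→1 (1)
 13  000100110010100011001→0 (0)
 14  001001100101000110010→0 (1)
 15  010011001010001100101→0 (0)
 16  100110010100011001010→1 (0)
 17  001100101000110010100→0 (0)
 18  011001010001100101000→0 (0)
 19  110010100011001010000→1 (1)
 20  100101000110010100001→1 (1)
 21  001010001100101000011→0 (1)
 22  010100011001010000111→0 (1)
 23  101000110010100001111→1 (0)
 24  010001100101000011110→0 (1)
 25  100011001010000111101→1 (1)
 26  000110010100001111011→0 (1)
 27  001100101000011110111→0 (1)
 28  011001010000111101111→0 (1)
 29  110010100001111011111→1 (0)
 30  100101000011110111110→1 (0)
 31  001010000111101111100→0 (0)
 32  010100001111011111000→0 (0)
 33  101000011110111110000→1 (1)
 34  010000111101111100001→0 (0)
 35  100001111011111000010→1 (0)
 36  000011110111110000100→0 (0)
 37  000111101111100001000→0 (0)
 38  001111011111000010000→0 (0)
 39  011110111110000100000→0 (0)
 40  111101111100001000000→1 (1)
 41  111011111000010000001→1 (1)
 42  110111110000100000011→1 (0)
 43  101111100001000000110→1 (0)
 44  011111000010000001100→0 (0)
 45  111110000100000011000→1 (1)
 46  111100001000000110001→1 (1)
 47  111000010000001100011→1 (0)
 48  110000100000011000110→1 (0)
 49  100001000000110001100→1 (1)
 50  000010000001100011001→0 (0)
 51  000100000011000110010→0 (1)
 52  001000000110001100101→0 (0)
 53  010000001100011001010→0 (1)
 54  100000011000110010101→1 (1)
 55  000000110001100101011→0 (1)
 56  000001100011001010111→0 (1)
 57  000011000110010101111→0 (1)
 58  000110001100101011111→0 (1)
 59  001100011001010111111→0 (1)
 60  011000110010101111111→0 (1)
 61  110001100101011111111→1 (0)
 62  100011001010111111110→1 (0)
 63  000110010101111111100→0 (0)
 64  001100101011111111000→0 (0)
 65  011001010111111110000→0 (0)
 66  110010101111111100000→1 (1)
 67  100101011111111000001→1 (1)
 68  001010111111110000011→0 (1)
 69  010101111111100000111→0 (1)
 70  101011111111000001111→1 (0)
 71  010111111110000011110→0 (1)
 72  101111111100000111101→1 (1)
 73  011111111000001111011→0 (1)
 74  111111110000011110111→1 (0)
 75  111111100000111101110→1 (0)
 76  111111000001111011100→1 (1)
 77  111110000011110111001→1 (1)
 78  111100000111101110011→1 (0)
 79  111000001111011100110→1 (0)
 80  110000011110111001100→1 (1)
 81  100000111101110011001→1 (1)
 82  000001111011100110011→0 (1)
 83  000011110111001100111→0 (1)
 84  000111101110011001111→0 (1)
 85  001111011100110011111→0 (1)
 86  011110111001100111111→0 (1)
 87  111101110011001111111→1 (0)
 88  111011100110011111110→1 (0)
 89  110111001100111111100→1 (1)
 90  101110011001111111001→1 (1)
 91  011100110011111110011→0 (1)
 92  111001100111111100111→1 (0)
 93  110011001111111001110→1 (0)
 94  100110011111110011100→1 (1)
 95  001100111111100111001→0 (0)
 96  011001111111001110010→0 (1)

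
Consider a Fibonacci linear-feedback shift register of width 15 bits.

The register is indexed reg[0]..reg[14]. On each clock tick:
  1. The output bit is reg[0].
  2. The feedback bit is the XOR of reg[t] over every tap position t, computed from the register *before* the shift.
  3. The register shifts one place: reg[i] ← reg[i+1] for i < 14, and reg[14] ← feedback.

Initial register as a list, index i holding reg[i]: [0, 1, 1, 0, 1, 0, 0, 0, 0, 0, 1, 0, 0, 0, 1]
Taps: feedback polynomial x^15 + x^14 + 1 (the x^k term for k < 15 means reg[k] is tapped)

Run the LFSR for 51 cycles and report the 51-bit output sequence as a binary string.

011010000010001101100000011110110111111101011011010

k : reg_k → out_k, fb_k
0: 011010000010001 → 0, fb=1
1: 110100000100011 → 1, fb=0
2: 101000001000110 → 1, fb=1
3: 010000010001101 → 0, fb=1
4: 100000100011011 → 1, fb=0
5: 000001000110110 → 0, fb=0
6: 000010001101100 → 0, fb=0
7: 000100011011000 → 0, fb=0
8: 001000110110000 → 0, fb=0
9: 010001101100000 → 0, fb=0
10: 100011011000000 → 1, fb=1
11: 000110110000001 → 0, fb=1
12: 001101100000011 → 0, fb=1
13: 011011000000111 → 0, fb=1
14: 110110000001111 → 1, fb=0
15: 101100000011110 → 1, fb=1
16: 011000000111101 → 0, fb=1
17: 110000001111011 → 1, fb=0
18: 100000011110110 → 1, fb=1
19: 000000111101101 → 0, fb=1
20: 000001111011011 → 0, fb=1
21: 000011110110111 → 0, fb=1
22: 000111101101111 → 0, fb=1
23: 001111011011111 → 0, fb=1
24: 011110110111111 → 0, fb=1
25: 111101101111111 → 1, fb=0
26: 111011011111110 → 1, fb=1
27: 110110111111101 → 1, fb=0
28: 101101111111010 → 1, fb=1
29: 011011111110101 → 0, fb=1
30: 110111111101011 → 1, fb=0
31: 101111111010110 → 1, fb=1
32: 011111110101101 → 0, fb=1
33: 111111101011011 → 1, fb=0
34: 111111010110110 → 1, fb=1
35: 111110101101101 → 1, fb=0
36: 111101011011010 → 1, fb=1
37: 111010110110101 → 1, fb=0
38: 110101101101010 → 1, fb=1
39: 101011011010101 → 1, fb=0
40: 010110110101010 → 0, fb=0
41: 101101101010100 → 1, fb=1
42: 011011010101001 → 0, fb=1
43: 110110101010011 → 1, fb=0
44: 101101010100110 → 1, fb=1
45: 011010101001101 → 0, fb=1
46: 110101010011011 → 1, fb=0
47: 101010100110110 → 1, fb=1
48: 010101001101101 → 0, fb=1
49: 101010011011011 → 1, fb=0
50: 010100110110110 → 0, fb=0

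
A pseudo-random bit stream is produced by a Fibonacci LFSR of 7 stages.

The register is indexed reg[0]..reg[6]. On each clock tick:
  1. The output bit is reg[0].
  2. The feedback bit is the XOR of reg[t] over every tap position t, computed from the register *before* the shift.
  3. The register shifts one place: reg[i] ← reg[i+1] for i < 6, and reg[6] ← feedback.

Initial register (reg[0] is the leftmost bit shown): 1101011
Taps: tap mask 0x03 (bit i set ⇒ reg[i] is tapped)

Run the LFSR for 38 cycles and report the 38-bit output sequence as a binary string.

tick  register→output (feedback)
  0  1101011→1 (0)
  1  1010110→1 (1)
  2  0101101→0 (1)
  3  1011011→1 (1)
  4  0110111→0 (1)
  5  1101111→1 (0)
  6  1011110→1 (1)
  7  0111101→0 (1)
  8  1111011→1 (0)
  9  1110110→1 (0)
 10  1101100→1 (0)
 11  1011000→1 (1)
 12  0110001→0 (1)
 13  1100011→1 (0)
 14  1000110→1 (1)
 15  0001101→0 (0)
 16  0011010→0 (0)
 17  0110100→0 (1)
 18  1101001→1 (0)
 19  1010010→1 (1)
 20  0100101→0 (1)
 21  1001011→1 (1)
 22  0010111→0 (0)
 23  0101110→0 (1)
 24  1011101→1 (1)
 25  0111011→0 (1)
 26  1110111→1 (0)
 27  1101110→1 (0)
 28  1011100→1 (1)
 29  0111001→0 (1)
 30  1110011→1 (0)
 31  1100110→1 (0)
 32  1001100→1 (1)
 33  0011001→0 (0)
 34  0110010→0 (1)
 35  1100101→1 (0)
 36  1001010→1 (1)
 37  0010101→0 (0)

11010110111101100011010010111011100110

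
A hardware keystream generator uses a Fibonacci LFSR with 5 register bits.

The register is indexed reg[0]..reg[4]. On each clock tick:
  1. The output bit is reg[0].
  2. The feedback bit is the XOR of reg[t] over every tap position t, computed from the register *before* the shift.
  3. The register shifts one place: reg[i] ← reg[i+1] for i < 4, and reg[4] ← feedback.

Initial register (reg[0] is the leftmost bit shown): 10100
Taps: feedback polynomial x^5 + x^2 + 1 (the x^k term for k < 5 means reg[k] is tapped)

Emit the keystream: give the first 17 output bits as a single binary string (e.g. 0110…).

10100001001011001

step | reg (before) | out | fb
   0 | 10100 | 1 | 0
   1 | 01000 | 0 | 0
   2 | 10000 | 1 | 1
   3 | 00001 | 0 | 0
   4 | 00010 | 0 | 0
   5 | 00100 | 0 | 1
   6 | 01001 | 0 | 0
   7 | 10010 | 1 | 1
   8 | 00101 | 0 | 1
   9 | 01011 | 0 | 0
  10 | 10110 | 1 | 0
  11 | 01100 | 0 | 1
  12 | 11001 | 1 | 1
  13 | 10011 | 1 | 1
  14 | 00111 | 0 | 1
  15 | 01111 | 0 | 1
  16 | 11111 | 1 | 0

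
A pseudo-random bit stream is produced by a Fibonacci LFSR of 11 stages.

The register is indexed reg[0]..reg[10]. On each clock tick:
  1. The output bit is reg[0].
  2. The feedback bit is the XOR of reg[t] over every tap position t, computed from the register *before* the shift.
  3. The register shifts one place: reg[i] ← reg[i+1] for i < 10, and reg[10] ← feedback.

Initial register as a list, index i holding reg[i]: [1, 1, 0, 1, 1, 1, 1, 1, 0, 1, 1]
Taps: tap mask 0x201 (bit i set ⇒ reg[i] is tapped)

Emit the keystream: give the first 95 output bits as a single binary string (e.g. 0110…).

11011111011000110010010100101111011110110010011011010000111000101011000001000111111101011001100

k : reg_k → out_k, fb_k
0: 11011111011 → 1, fb=0
1: 10111110110 → 1, fb=0
2: 01111101100 → 0, fb=0
3: 11111011000 → 1, fb=1
4: 11110110001 → 1, fb=1
5: 11101100011 → 1, fb=0
6: 11011000110 → 1, fb=0
7: 10110001100 → 1, fb=1
8: 01100011001 → 0, fb=0
9: 11000110010 → 1, fb=0
10: 10001100100 → 1, fb=1
11: 00011001001 → 0, fb=0
12: 00110010010 → 0, fb=1
13: 01100100101 → 0, fb=0
14: 11001001010 → 1, fb=0
15: 10010010100 → 1, fb=1
16: 00100101001 → 0, fb=0
17: 01001010010 → 0, fb=1
18: 10010100101 → 1, fb=1
19: 00101001011 → 0, fb=1
20: 01010010111 → 0, fb=1
21: 10100101111 → 1, fb=0
22: 01001011110 → 0, fb=1
23: 10010111101 → 1, fb=1
24: 00101111011 → 0, fb=1
25: 01011110111 → 0, fb=1
26: 10111101111 → 1, fb=0
27: 01111011110 → 0, fb=1
28: 11110111101 → 1, fb=1
29: 11101111011 → 1, fb=0
30: 11011110110 → 1, fb=0
31: 10111101100 → 1, fb=1
32: 01111011001 → 0, fb=0
33: 11110110010 → 1, fb=0
34: 11101100100 → 1, fb=1
35: 11011001001 → 1, fb=1
36: 10110010011 → 1, fb=0
37: 01100100110 → 0, fb=1
38: 11001001101 → 1, fb=1
39: 10010011011 → 1, fb=0
40: 00100110110 → 0, fb=1
41: 01001101101 → 0, fb=0
42: 10011011010 → 1, fb=0
43: 00110110100 → 0, fb=0
44: 01101101000 → 0, fb=0
45: 11011010000 → 1, fb=1
46: 10110100001 → 1, fb=1
47: 01101000011 → 0, fb=1
48: 11010000111 → 1, fb=0
49: 10100001110 → 1, fb=0
50: 01000011100 → 0, fb=0
51: 10000111000 → 1, fb=1
52: 00001110001 → 0, fb=0
53: 00011100010 → 0, fb=1
54: 00111000101 → 0, fb=0
55: 01110001010 → 0, fb=1
56: 11100010101 → 1, fb=1
57: 11000101011 → 1, fb=0
58: 10001010110 → 1, fb=0
59: 00010101100 → 0, fb=0
60: 00101011000 → 0, fb=0
61: 01010110000 → 0, fb=0
62: 10101100000 → 1, fb=1
63: 01011000001 → 0, fb=0
64: 10110000010 → 1, fb=0
65: 01100000100 → 0, fb=0
66: 11000001000 → 1, fb=1
67: 10000010001 → 1, fb=1
68: 00000100011 → 0, fb=1
69: 00001000111 → 0, fb=1
70: 00010001111 → 0, fb=1
71: 00100011111 → 0, fb=1
72: 01000111111 → 0, fb=1
73: 10001111111 → 1, fb=0
74: 00011111110 → 0, fb=1
75: 00111111101 → 0, fb=0
76: 01111111010 → 0, fb=1
77: 11111110101 → 1, fb=1
78: 11111101011 → 1, fb=0
79: 11111010110 → 1, fb=0
80: 11110101100 → 1, fb=1
81: 11101011001 → 1, fb=1
82: 11010110011 → 1, fb=0
83: 10101100110 → 1, fb=0
84: 01011001100 → 0, fb=0
85: 10110011000 → 1, fb=1
86: 01100110001 → 0, fb=0
87: 11001100010 → 1, fb=0
88: 10011000100 → 1, fb=1
89: 00110001001 → 0, fb=0
90: 01100010010 → 0, fb=1
91: 11000100101 → 1, fb=1
92: 10001001011 → 1, fb=0
93: 00010010110 → 0, fb=1
94: 00100101101 → 0, fb=0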